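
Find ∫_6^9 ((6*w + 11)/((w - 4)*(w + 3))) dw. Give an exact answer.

-3*log(2) - log(3) + 5*log(5)

Factor the denominator: w**2 - w - 12 = (w + 3)(w - 4).
Partial fractions: (6*w + 11)/((w - 4)*(w + 3)) = 1/(w + 3) + 5/(w - 4).
An antiderivative is F(w) = 5*log(w - 4) + log(w + 3).
Then F(9) - F(6) = (log(3) + 2*log(2) + 5*log(5)) - (2*log(3) + 5*log(2)) = -3*log(2) - log(3) + 5*log(5).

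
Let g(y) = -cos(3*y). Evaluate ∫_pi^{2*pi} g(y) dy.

An antiderivative is F(y) = -sin(3*y)/3.
Then F(2*pi) - F(pi) = (0) - (0) = 0.

0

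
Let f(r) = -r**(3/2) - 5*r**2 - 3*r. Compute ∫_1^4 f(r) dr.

By the power rule, an antiderivative is F(r) = -2*r**(5/2)/5 - 5*r**3/3 - 3*r**2/2.
Then F(4) - F(1) = (-2152/15) - (-107/30) = -1399/10.

-1399/10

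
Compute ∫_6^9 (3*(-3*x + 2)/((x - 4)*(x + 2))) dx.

-4*log(11) - 5*log(5) + 17*log(2)

Factor the denominator: x**2 - 2*x - 8 = (x + 2)(x - 4).
Partial fractions: 3*(-3*x + 2)/((x - 4)*(x + 2)) = -4/(x + 2) - 5/(x - 4).
An antiderivative is F(x) = -5*log(x - 4) - 4*log(x + 2).
Then F(9) - F(6) = (-4*log(11) - 5*log(5)) - (-17*log(2)) = -4*log(11) - 5*log(5) + 17*log(2).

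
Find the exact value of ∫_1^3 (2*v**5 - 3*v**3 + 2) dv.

560/3

By the power rule, an antiderivative is F(v) = v**6/3 - 3*v**4/4 + 2*v.
Then F(3) - F(1) = (753/4) - (19/12) = 560/3.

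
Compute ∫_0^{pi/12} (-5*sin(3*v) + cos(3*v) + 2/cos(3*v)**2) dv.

-1 + sqrt(2)

An antiderivative is F(v) = sin(3*v)/3 + 5*cos(3*v)/3 + 2*tan(3*v)/3.
Then F(pi/12) - F(0) = (2/3 + sqrt(2)) - (5/3) = -1 + sqrt(2).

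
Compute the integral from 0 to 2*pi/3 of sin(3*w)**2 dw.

Use the identity sin^2(3*w) = (1 - cos(6*w))/2.
An antiderivative is F(w) = w/2 - sin(6*w)/12.
Then F(2*pi/3) - F(0) = (pi/3) - (0) = pi/3.

pi/3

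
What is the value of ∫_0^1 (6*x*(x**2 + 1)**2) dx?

7

Let u = x**2 + 1, so du = 2*x dx. When x = 0, u = 1; when x = 1, u = 2.
The integral becomes 3·∫ u**2 du from 1 to 2, with antiderivative u**3.
Back in x: F(x) = (x**2 + 1)**3.
Then F(1) - F(0) = (8) - (1) = 7.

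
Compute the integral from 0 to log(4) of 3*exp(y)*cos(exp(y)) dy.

Let u = exp(y), so du = exp(y) dy. When y = 0, u = 1; when y = log(4), u = 4.
The integral becomes 3·∫ cos(u) du from 1 to 4, with antiderivative 3*sin(u).
Back in y: F(y) = 3*sin(exp(y)).
Then F(log(4)) - F(0) = (3*sin(4)) - (3*sin(1)) = -3*sin(1) + 3*sin(4).

-3*sin(1) + 3*sin(4)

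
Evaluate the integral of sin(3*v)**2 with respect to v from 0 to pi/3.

Use the identity sin^2(3*v) = (1 - cos(6*v))/2.
An antiderivative is F(v) = v/2 - sin(6*v)/12.
Then F(pi/3) - F(0) = (pi/6) - (0) = pi/6.

pi/6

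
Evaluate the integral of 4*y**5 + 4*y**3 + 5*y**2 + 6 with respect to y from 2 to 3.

546

By the power rule, an antiderivative is F(y) = 2*y**6/3 + y**4 + 5*y**3/3 + 6*y.
Then F(3) - F(2) = (630) - (84) = 546.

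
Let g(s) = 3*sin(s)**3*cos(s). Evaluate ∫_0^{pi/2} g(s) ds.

Let u = sin(s), so du = cos(s) ds. When s = 0, u = 0; when s = pi/2, u = 1.
The integral becomes 3·∫ u**3 du from 0 to 1, with antiderivative 3*u**4/4.
Back in s: F(s) = 3*sin(s)**4/4.
Then F(pi/2) - F(0) = (3/4) - (0) = 3/4.

3/4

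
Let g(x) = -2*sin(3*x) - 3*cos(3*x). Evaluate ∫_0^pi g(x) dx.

An antiderivative is F(x) = -sin(3*x) + 2*cos(3*x)/3.
Then F(pi) - F(0) = (-2/3) - (2/3) = -4/3.

-4/3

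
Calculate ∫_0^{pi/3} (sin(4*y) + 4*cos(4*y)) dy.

3/8 - sqrt(3)/2

An antiderivative is F(y) = sin(4*y) - cos(4*y)/4.
Then F(pi/3) - F(0) = (1/8 - sqrt(3)/2) - (-1/4) = 3/8 - sqrt(3)/2.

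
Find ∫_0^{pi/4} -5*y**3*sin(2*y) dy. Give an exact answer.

Integrate by parts 3 times (u = y^3, dv = -5*sin(2*y) dy).
An antiderivative is F(y) = 5*y**3*cos(2*y)/2 - 15*y**2*sin(2*y)/4 - 15*y*cos(2*y)/4 + 15*sin(2*y)/8.
Then F(pi/4) - F(0) = (15/8 - 15*pi**2/64) - (0) = 15/8 - 15*pi**2/64.

15/8 - 15*pi**2/64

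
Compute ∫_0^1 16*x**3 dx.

4

Let u = 2*x, so du = 2 dx. When x = 0, u = 0; when x = 1, u = 2.
The integral becomes ∫ u**3 du from 0 to 2, with antiderivative u**4/4.
Back in x: F(x) = 4*x**4.
Then F(1) - F(0) = (4) - (0) = 4.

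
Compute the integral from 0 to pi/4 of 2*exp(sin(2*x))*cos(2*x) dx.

Let u = sin(2*x), so du = 2*cos(2*x) dx. When x = 0, u = 0; when x = pi/4, u = 1.
The integral becomes ∫ exp(u) du from 0 to 1, with antiderivative exp(u).
Back in x: F(x) = exp(sin(2*x)).
Then F(pi/4) - F(0) = (E) - (1) = -1 + E.

-1 + E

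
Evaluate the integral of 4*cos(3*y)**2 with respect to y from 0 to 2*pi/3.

Use the identity cos^2(3*y) = (1 + cos(6*y))/2.
An antiderivative is F(y) = 2*y + sin(6*y)/3.
Then F(2*pi/3) - F(0) = (4*pi/3) - (0) = 4*pi/3.

4*pi/3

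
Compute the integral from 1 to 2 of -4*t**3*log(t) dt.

Integrate by parts once (u = ln t, dv = -4*t**3 dt).
An antiderivative is F(t) = -t**4*(4*log(t) - 1)/4.
Then F(2) - F(1) = (4 - 16*log(2)) - (1/4) = 15/4 - 16*log(2).

15/4 - 16*log(2)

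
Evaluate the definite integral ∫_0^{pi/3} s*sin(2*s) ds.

Integrate by parts once (u = s, dv = sin(2*s) ds).
An antiderivative is F(s) = -s*cos(2*s)/2 + sin(2*s)/4.
Then F(pi/3) - F(0) = (sqrt(3)/8 + pi/12) - (0) = sqrt(3)/8 + pi/12.

sqrt(3)/8 + pi/12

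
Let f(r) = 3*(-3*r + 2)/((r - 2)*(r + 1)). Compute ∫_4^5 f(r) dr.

-9*log(3) - log(2) + 5*log(5)

Factor the denominator: r**2 - r - 2 = (r + 1)(r - 2).
Partial fractions: 3*(-3*r + 2)/((r - 2)*(r + 1)) = -5/(r + 1) - 4/(r - 2).
An antiderivative is F(r) = -4*log(r - 2) - 5*log(r + 1).
Then F(5) - F(4) = (-9*log(3) - 5*log(2)) - (-5*log(5) - 4*log(2)) = -9*log(3) - log(2) + 5*log(5).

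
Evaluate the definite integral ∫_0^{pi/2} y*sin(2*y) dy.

pi/4

Integrate by parts once (u = y, dv = sin(2*y) dy).
An antiderivative is F(y) = -y*cos(2*y)/2 + sin(2*y)/4.
Then F(pi/2) - F(0) = (pi/4) - (0) = pi/4.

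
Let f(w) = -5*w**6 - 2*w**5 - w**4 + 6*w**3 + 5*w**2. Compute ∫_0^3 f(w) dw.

By the power rule, an antiderivative is F(w) = -5*w**7/7 - w**6/3 - w**5/5 + 3*w**4/2 + 5*w**3/3.
Then F(3) - F(0) = (-118107/70) - (0) = -118107/70.

-118107/70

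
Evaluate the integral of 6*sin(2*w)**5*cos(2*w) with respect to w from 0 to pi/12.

Let u = sin(2*w), so du = 2*cos(2*w) dw. When w = 0, u = 0; when w = pi/12, u = 1/2.
The integral becomes 3·∫ u**5 du from 0 to 1/2, with antiderivative u**6/2.
Back in w: F(w) = sin(2*w)**6/2.
Then F(pi/12) - F(0) = (1/128) - (0) = 1/128.

1/128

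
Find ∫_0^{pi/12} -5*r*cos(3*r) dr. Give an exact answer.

Integrate by parts once (u = r, dv = -5*cos(3*r) dr).
An antiderivative is F(r) = -5*r*sin(3*r)/3 - 5*cos(3*r)/9.
Then F(pi/12) - F(0) = (5*sqrt(2)*(-4 - pi)/72) - (-5/9) = -5*sqrt(2)/18 - 5*sqrt(2)*pi/72 + 5/9.

-5*sqrt(2)/18 - 5*sqrt(2)*pi/72 + 5/9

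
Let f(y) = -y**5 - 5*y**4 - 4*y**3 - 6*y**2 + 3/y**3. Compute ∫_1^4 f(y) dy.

-66723/32

By the power rule, an antiderivative is F(y) = -y**6/6 - y**5 - y**4 - 2*y**3 - 3/(2*y**2).
Then F(4) - F(1) = (-200713/96) - (-17/3) = -66723/32.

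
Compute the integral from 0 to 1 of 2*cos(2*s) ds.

Let u = 2*s, so du = 2 ds. When s = 0, u = 0; when s = 1, u = 2.
The integral becomes ∫ cos(u) du from 0 to 2, with antiderivative sin(u).
Back in s: F(s) = sin(2*s).
Then F(1) - F(0) = (sin(2)) - (0) = sin(2).

sin(2)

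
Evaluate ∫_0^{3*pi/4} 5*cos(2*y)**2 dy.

15*pi/8

Use the identity cos^2(2*y) = (1 + cos(4*y))/2.
An antiderivative is F(y) = 5*y/2 + 5*sin(4*y)/8.
Then F(3*pi/4) - F(0) = (15*pi/8) - (0) = 15*pi/8.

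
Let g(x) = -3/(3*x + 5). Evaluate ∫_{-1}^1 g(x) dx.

An antiderivative is F(x) = -log(3*x + 5).
Then F(1) - F(-1) = (-log(8)) - (-log(2)) = -log(4).

-log(4)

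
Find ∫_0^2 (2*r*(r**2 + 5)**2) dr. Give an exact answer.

Let u = r**2 + 5, so du = 2*r dr. When r = 0, u = 5; when r = 2, u = 9.
The integral becomes ∫ u**2 du from 5 to 9, with antiderivative u**3/3.
Back in r: F(r) = (r**2 + 5)**3/3.
Then F(2) - F(0) = (243) - (125/3) = 604/3.

604/3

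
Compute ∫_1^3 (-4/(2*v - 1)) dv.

-log(25)

An antiderivative is F(v) = -2*log(2*v - 1).
Then F(3) - F(1) = (-log(25)) - (0) = -log(25).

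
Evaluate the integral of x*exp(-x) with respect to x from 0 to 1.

Integrate by parts once (u = x, dv = exp(-x) dx).
An antiderivative is F(x) = (-x - 1)*exp(-x).
Then F(1) - F(0) = (-2*exp(-1)) - (-1) = 1 - 2*exp(-1).

1 - 2*exp(-1)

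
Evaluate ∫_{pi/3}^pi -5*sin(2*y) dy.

An antiderivative is F(y) = 5*cos(2*y)/2.
Then F(pi) - F(pi/3) = (5/2) - (-5/4) = 15/4.

15/4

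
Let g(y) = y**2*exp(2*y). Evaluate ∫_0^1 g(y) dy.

-1/4 + exp(2)/4

Integrate by parts twice (u = y^2, dv = exp(2*y) dy).
An antiderivative is F(y) = (2*y**2 - 2*y + 1)*exp(2*y)/4.
Then F(1) - F(0) = (exp(2)/4) - (1/4) = -1/4 + exp(2)/4.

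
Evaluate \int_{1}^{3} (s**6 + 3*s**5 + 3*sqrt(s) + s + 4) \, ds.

6*sqrt(3) + 4804/7

By the power rule, an antiderivative is F(s) = s**7/7 + s**6/2 + 2*s**(3/2) + s**2/2 + 4*s.
Then F(3) - F(1) = (6*sqrt(3) + 4854/7) - (50/7) = 6*sqrt(3) + 4804/7.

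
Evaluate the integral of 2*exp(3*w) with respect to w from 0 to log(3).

52/3

Let u = exp(w), so du = exp(w) dw. When w = 0, u = 1; when w = log(3), u = 3.
The integral becomes 2·∫ u**2 du from 1 to 3, with antiderivative 2*u**3/3.
Back in w: F(w) = 2*exp(3*w)/3.
Then F(log(3)) - F(0) = (18) - (2/3) = 52/3.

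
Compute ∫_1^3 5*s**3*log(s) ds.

-25 + 405*log(3)/4

Integrate by parts once (u = ln s, dv = 5*s**3 ds).
An antiderivative is F(s) = 5*s**4*(4*log(s) - 1)/16.
Then F(3) - F(1) = (-405/16 + 405*log(3)/4) - (-5/16) = -25 + 405*log(3)/4.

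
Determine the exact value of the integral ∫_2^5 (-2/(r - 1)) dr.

An antiderivative is F(r) = -2*log(r - 1).
Then F(5) - F(2) = (-log(16)) - (0) = -log(16).

-log(16)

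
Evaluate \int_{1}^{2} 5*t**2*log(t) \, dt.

-35/9 + 40*log(2)/3

Integrate by parts once (u = ln t, dv = 5*t**2 dt).
An antiderivative is F(t) = 5*t**3*(3*log(t) - 1)/9.
Then F(2) - F(1) = (-40/9 + 40*log(2)/3) - (-5/9) = -35/9 + 40*log(2)/3.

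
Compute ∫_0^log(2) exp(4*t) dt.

Let u = exp(t), so du = exp(t) dt. When t = 0, u = 1; when t = log(2), u = 2.
The integral becomes ∫ u**3 du from 1 to 2, with antiderivative u**4/4.
Back in t: F(t) = exp(4*t)/4.
Then F(log(2)) - F(0) = (4) - (1/4) = 15/4.

15/4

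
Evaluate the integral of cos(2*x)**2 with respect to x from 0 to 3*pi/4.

Use the identity cos^2(2*x) = (1 + cos(4*x))/2.
An antiderivative is F(x) = x/2 + sin(4*x)/8.
Then F(3*pi/4) - F(0) = (3*pi/8) - (0) = 3*pi/8.

3*pi/8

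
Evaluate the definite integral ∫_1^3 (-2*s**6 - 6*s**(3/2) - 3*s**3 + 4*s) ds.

-23316/35 - 108*sqrt(3)/5

By the power rule, an antiderivative is F(s) = -2*s**7/7 - 12*s**(5/2)/5 - 3*s**4/4 + 2*s**2.
Then F(3) - F(1) = (-18693/28 - 108*sqrt(3)/5) - (-201/140) = -23316/35 - 108*sqrt(3)/5.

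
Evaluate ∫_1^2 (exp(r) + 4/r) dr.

-exp(1) + log(16) + exp(2)

An antiderivative is F(r) = exp(r) + 4*log(r).
Then F(2) - F(1) = (log(16) + exp(2)) - (exp(1)) = -exp(1) + log(16) + exp(2).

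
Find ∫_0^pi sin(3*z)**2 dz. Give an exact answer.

pi/2

Use the identity sin^2(3*z) = (1 - cos(6*z))/2.
An antiderivative is F(z) = z/2 - sin(6*z)/12.
Then F(pi) - F(0) = (pi/2) - (0) = pi/2.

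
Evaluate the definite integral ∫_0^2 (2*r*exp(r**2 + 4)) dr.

-exp(4) + exp(8)

Let u = r**2 + 4, so du = 2*r dr. When r = 0, u = 4; when r = 2, u = 8.
The integral becomes ∫ exp(u) du from 4 to 8, with antiderivative exp(u).
Back in r: F(r) = exp(r**2 + 4).
Then F(2) - F(0) = (exp(8)) - (exp(4)) = -exp(4) + exp(8).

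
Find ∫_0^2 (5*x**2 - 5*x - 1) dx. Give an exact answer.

4/3

By the power rule, an antiderivative is F(x) = 5*x**3/3 - 5*x**2/2 - x.
Then F(2) - F(0) = (4/3) - (0) = 4/3.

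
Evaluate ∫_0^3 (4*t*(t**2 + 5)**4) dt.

Let u = t**2 + 5, so du = 2*t dt. When t = 0, u = 5; when t = 3, u = 14.
The integral becomes 2·∫ u**4 du from 5 to 14, with antiderivative 2*u**5/5.
Back in t: F(t) = 2*(t**2 + 5)**5/5.
Then F(3) - F(0) = (1075648/5) - (1250) = 1069398/5.

1069398/5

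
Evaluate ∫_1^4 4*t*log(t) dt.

Integrate by parts once (u = ln t, dv = 4*t dt).
An antiderivative is F(t) = t**2*(2*log(t) - 1).
Then F(4) - F(1) = (-16 + 64*log(2)) - (-1) = -15 + 64*log(2).

-15 + 64*log(2)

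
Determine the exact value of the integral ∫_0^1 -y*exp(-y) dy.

Integrate by parts once (u = y, dv = -exp(-y) dy).
An antiderivative is F(y) = (y + 1)*exp(-y).
Then F(1) - F(0) = (2*exp(-1)) - (1) = -1 + 2*exp(-1).

-1 + 2*exp(-1)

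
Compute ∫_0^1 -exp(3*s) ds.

1/3 - exp(3)/3

An antiderivative is F(s) = -exp(3*s)/3.
Then F(1) - F(0) = (-exp(3)/3) - (-1/3) = 1/3 - exp(3)/3.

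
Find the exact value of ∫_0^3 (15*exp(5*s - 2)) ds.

-(3 - 3*exp(15))*exp(-2)

Let u = 5*s - 2, so du = 5 ds. When s = 0, u = -2; when s = 3, u = 13.
The integral becomes 3·∫ exp(u) du from -2 to 13, with antiderivative 3*exp(u).
Back in s: F(s) = 3*exp(5*s - 2).
Then F(3) - F(0) = (3*exp(13)) - (3*exp(-2)) = -(3 - 3*exp(15))*exp(-2).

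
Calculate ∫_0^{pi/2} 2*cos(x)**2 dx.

pi/2

Use the identity cos^2(x) = (1 + cos(2*x))/2.
An antiderivative is F(x) = x + sin(2*x)/2.
Then F(pi/2) - F(0) = (pi/2) - (0) = pi/2.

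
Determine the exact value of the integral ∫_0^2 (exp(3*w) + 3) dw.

An antiderivative is F(w) = exp(3*w)/3 + 3*w.
Then F(2) - F(0) = (6 + exp(6)/3) - (1/3) = 17/3 + exp(6)/3.

17/3 + exp(6)/3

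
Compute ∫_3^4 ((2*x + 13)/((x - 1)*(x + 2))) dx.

Factor the denominator: x**2 + x - 2 = (x + 2)(x - 1).
Partial fractions: (2*x + 13)/((x - 1)*(x + 2)) = -3/(x + 2) + 5/(x - 1).
An antiderivative is F(x) = 5*log(x - 1) - 3*log(x + 2).
Then F(4) - F(3) = (log(9/8)) - (-3*log(5) + 5*log(2)) = -8*log(2) + 2*log(3) + 3*log(5).

-8*log(2) + 2*log(3) + 3*log(5)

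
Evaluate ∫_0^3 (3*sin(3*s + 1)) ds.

Let u = 3*s + 1, so du = 3 ds. When s = 0, u = 1; when s = 3, u = 10.
The integral becomes ∫ sin(u) du from 1 to 10, with antiderivative -cos(u).
Back in s: F(s) = -cos(3*s + 1).
Then F(3) - F(0) = (-cos(10)) - (-cos(1)) = cos(1) - cos(10).

cos(1) - cos(10)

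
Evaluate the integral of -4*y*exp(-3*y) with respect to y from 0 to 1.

Integrate by parts once (u = y, dv = -4*exp(-3*y) dy).
An antiderivative is F(y) = (12*y + 4)*exp(-3*y)/9.
Then F(1) - F(0) = (16*exp(-3)/9) - (4/9) = -4/9 + 16*exp(-3)/9.

-4/9 + 16*exp(-3)/9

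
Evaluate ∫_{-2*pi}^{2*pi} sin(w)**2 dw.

2*pi

Use the identity sin^2(w) = (1 - cos(2*w))/2.
An antiderivative is F(w) = w/2 - sin(2*w)/4.
Then F(2*pi) - F(-2*pi) = (pi) - (-pi) = 2*pi.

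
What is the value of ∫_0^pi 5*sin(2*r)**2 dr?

5*pi/2

Use the identity sin^2(2*r) = (1 - cos(4*r))/2.
An antiderivative is F(r) = 5*r/2 - 5*sin(4*r)/8.
Then F(pi) - F(0) = (5*pi/2) - (0) = 5*pi/2.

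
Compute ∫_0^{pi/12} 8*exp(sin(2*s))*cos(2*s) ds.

-4 + 4*exp(1/2)

Let u = sin(2*s), so du = 2*cos(2*s) ds. When s = 0, u = 0; when s = pi/12, u = 1/2.
The integral becomes 4·∫ exp(u) du from 0 to 1/2, with antiderivative 4*exp(u).
Back in s: F(s) = 4*exp(sin(2*s)).
Then F(pi/12) - F(0) = (4*exp(1/2)) - (4) = -4 + 4*exp(1/2).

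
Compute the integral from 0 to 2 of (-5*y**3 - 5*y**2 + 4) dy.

-76/3

By the power rule, an antiderivative is F(y) = -5*y**4/4 - 5*y**3/3 + 4*y.
Then F(2) - F(0) = (-76/3) - (0) = -76/3.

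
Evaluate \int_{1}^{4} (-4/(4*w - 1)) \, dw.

-log(5)

An antiderivative is F(w) = -log(4*w - 1).
Then F(4) - F(1) = (-log(15)) - (-log(3)) = -log(5).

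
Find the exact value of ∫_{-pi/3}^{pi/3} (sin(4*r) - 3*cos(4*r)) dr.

An antiderivative is F(r) = -3*sin(4*r)/4 - cos(4*r)/4.
Then F(pi/3) - F(-pi/3) = (1/8 + 3*sqrt(3)/8) - (1/8 - 3*sqrt(3)/8) = 3*sqrt(3)/4.

3*sqrt(3)/4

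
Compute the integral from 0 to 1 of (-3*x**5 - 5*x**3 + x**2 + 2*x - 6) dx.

By the power rule, an antiderivative is F(x) = -x**6/2 - 5*x**4/4 + x**3/3 + x**2 - 6*x.
Then F(1) - F(0) = (-77/12) - (0) = -77/12.

-77/12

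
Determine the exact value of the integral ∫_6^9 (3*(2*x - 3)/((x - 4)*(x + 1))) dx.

Factor the denominator: x**2 - 3*x - 4 = (x + 1)(x - 4).
Partial fractions: 3*(2*x - 3)/((x - 4)*(x + 1)) = 3/(x + 1) + 3/(x - 4).
An antiderivative is F(x) = 3*log(x - 4) + 3*log(x + 1).
Then F(9) - F(6) = (3*log(2) + 6*log(5)) - (3*log(2) + 3*log(7)) = -3*log(7) + 6*log(5).

-3*log(7) + 6*log(5)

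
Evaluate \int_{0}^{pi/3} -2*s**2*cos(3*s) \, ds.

4*pi/27

Integrate by parts twice (u = s^2, dv = -2*cos(3*s) ds).
An antiderivative is F(s) = -2*s**2*sin(3*s)/3 - 4*s*cos(3*s)/9 + 4*sin(3*s)/27.
Then F(pi/3) - F(0) = (4*pi/27) - (0) = 4*pi/27.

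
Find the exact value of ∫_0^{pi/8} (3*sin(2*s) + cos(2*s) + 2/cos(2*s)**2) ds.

An antiderivative is F(s) = sin(2*s)/2 - 3*cos(2*s)/2 + tan(2*s).
Then F(pi/8) - F(0) = (1 - sqrt(2)/2) - (-3/2) = 5/2 - sqrt(2)/2.

5/2 - sqrt(2)/2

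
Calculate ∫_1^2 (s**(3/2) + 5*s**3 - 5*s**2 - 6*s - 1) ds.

By the power rule, an antiderivative is F(s) = 2*s**(5/2)/5 + 5*s**4/4 - 5*s**3/3 - 3*s**2 - s.
Then F(2) - F(1) = (-22/3 + 8*sqrt(2)/5) - (-241/60) = -199/60 + 8*sqrt(2)/5.

-199/60 + 8*sqrt(2)/5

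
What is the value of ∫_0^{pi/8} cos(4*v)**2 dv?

Use the identity cos^2(4*v) = (1 + cos(8*v))/2.
An antiderivative is F(v) = v/2 + sin(8*v)/16.
Then F(pi/8) - F(0) = (pi/16) - (0) = pi/16.

pi/16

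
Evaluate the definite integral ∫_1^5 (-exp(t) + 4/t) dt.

An antiderivative is F(t) = -exp(t) + 4*log(t).
Then F(5) - F(1) = (-exp(5) + 4*log(5)) - (-exp(1)) = -exp(5) + exp(1) + 4*log(5).

-exp(5) + exp(1) + 4*log(5)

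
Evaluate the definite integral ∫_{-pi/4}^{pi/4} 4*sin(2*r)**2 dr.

pi

Use the identity sin^2(2*r) = (1 - cos(4*r))/2.
An antiderivative is F(r) = 2*r - sin(4*r)/2.
Then F(pi/4) - F(-pi/4) = (pi/2) - (-pi/2) = pi.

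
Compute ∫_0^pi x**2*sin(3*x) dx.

-4/27 + pi**2/3

Integrate by parts twice (u = x^2, dv = sin(3*x) dx).
An antiderivative is F(x) = -x**2*cos(3*x)/3 + 2*x*sin(3*x)/9 + 2*cos(3*x)/27.
Then F(pi) - F(0) = (-2/27 + pi**2/3) - (2/27) = -4/27 + pi**2/3.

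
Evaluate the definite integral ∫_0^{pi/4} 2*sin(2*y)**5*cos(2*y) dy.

Let u = sin(2*y), so du = 2*cos(2*y) dy. When y = 0, u = 0; when y = pi/4, u = 1.
The integral becomes ∫ u**5 du from 0 to 1, with antiderivative u**6/6.
Back in y: F(y) = sin(2*y)**6/6.
Then F(pi/4) - F(0) = (1/6) - (0) = 1/6.

1/6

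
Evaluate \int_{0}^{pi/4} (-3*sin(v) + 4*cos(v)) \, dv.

-3 + 7*sqrt(2)/2

An antiderivative is F(v) = 4*sin(v) + 3*cos(v).
Then F(pi/4) - F(0) = (7*sqrt(2)/2) - (3) = -3 + 7*sqrt(2)/2.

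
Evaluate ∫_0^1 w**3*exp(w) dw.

Integrate by parts 3 times (u = w^3, dv = exp(w) dw).
An antiderivative is F(w) = (w**3 - 3*w**2 + 6*w - 6)*exp(w).
Then F(1) - F(0) = (-2*E) - (-6) = 6 - 2*E.

6 - 2*E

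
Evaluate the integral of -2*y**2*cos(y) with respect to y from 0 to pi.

Integrate by parts twice (u = y^2, dv = -2*cos(y) dy).
An antiderivative is F(y) = -2*y**2*sin(y) - 4*y*cos(y) + 4*sin(y).
Then F(pi) - F(0) = (4*pi) - (0) = 4*pi.

4*pi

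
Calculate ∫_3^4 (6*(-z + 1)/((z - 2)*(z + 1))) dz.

Factor the denominator: z**2 - z - 2 = (z + 1)(z - 2).
Partial fractions: 6*(-z + 1)/((z - 2)*(z + 1)) = -4/(z + 1) - 2/(z - 2).
An antiderivative is F(z) = -2*log(z - 2) - 4*log(z + 1).
Then F(4) - F(3) = (-4*log(5) - 2*log(2)) - (-8*log(2)) = -4*log(5) + 6*log(2).

-4*log(5) + 6*log(2)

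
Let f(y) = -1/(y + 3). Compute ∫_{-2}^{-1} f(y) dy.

-log(2)

An antiderivative is F(y) = -log(y + 3).
Then F(-1) - F(-2) = (-log(2)) - (0) = -log(2).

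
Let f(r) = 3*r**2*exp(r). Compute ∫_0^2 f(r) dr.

Integrate by parts twice (u = r^2, dv = 3*exp(r) dr).
An antiderivative is F(r) = (3*r**2 - 6*r + 6)*exp(r).
Then F(2) - F(0) = (6*exp(2)) - (6) = -6 + 6*exp(2).

-6 + 6*exp(2)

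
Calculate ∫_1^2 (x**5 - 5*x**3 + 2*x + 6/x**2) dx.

-9/4

By the power rule, an antiderivative is F(x) = x**6/6 - 5*x**4/4 + x**2 - 6/x.
Then F(2) - F(1) = (-25/3) - (-73/12) = -9/4.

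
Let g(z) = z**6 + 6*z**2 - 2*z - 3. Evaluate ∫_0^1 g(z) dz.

By the power rule, an antiderivative is F(z) = z**7/7 + 2*z**3 - z**2 - 3*z.
Then F(1) - F(0) = (-13/7) - (0) = -13/7.

-13/7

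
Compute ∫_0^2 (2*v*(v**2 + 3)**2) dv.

316/3

Let u = v**2 + 3, so du = 2*v dv. When v = 0, u = 3; when v = 2, u = 7.
The integral becomes ∫ u**2 du from 3 to 7, with antiderivative u**3/3.
Back in v: F(v) = (v**2 + 3)**3/3.
Then F(2) - F(0) = (343/3) - (9) = 316/3.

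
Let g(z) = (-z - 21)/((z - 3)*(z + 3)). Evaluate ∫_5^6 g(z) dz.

log(9/32)

Factor the denominator: z**2 - 9 = (z + 3)(z - 3).
Partial fractions: (-z - 21)/((z - 3)*(z + 3)) = 3/(z + 3) - 4/(z - 3).
An antiderivative is F(z) = -4*log(z - 3) + 3*log(z + 3).
Then F(6) - F(5) = (log(9)) - (log(32)) = log(9/32).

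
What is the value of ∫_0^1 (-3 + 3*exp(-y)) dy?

-3*exp(-1)

An antiderivative is F(y) = -3*y - 3*exp(-y).
Then F(1) - F(0) = (-3 - 3*exp(-1)) - (-3) = -3*exp(-1).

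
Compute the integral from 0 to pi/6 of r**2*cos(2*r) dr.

-sqrt(3)/8 + sqrt(3)*pi**2/144 + pi/24

Integrate by parts twice (u = r^2, dv = cos(2*r) dr).
An antiderivative is F(r) = r**2*sin(2*r)/2 + r*cos(2*r)/2 - sin(2*r)/4.
Then F(pi/6) - F(0) = (-sqrt(3)/8 + sqrt(3)*pi**2/144 + pi/24) - (0) = -sqrt(3)/8 + sqrt(3)*pi**2/144 + pi/24.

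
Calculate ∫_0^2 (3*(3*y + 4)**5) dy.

Let u = 3*y + 4, so du = 3 dy. When y = 0, u = 4; when y = 2, u = 10.
The integral becomes ∫ u**5 du from 4 to 10, with antiderivative u**6/6.
Back in y: F(y) = (3*y + 4)**6/6.
Then F(2) - F(0) = (500000/3) - (2048/3) = 165984.

165984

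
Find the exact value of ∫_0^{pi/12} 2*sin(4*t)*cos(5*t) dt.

Use the identity sin(4*t)cos(5*t) = [sin(9*t) + sin(-t)]/2.
An antiderivative is F(t) = cos(t) - cos(9*t)/9.
Then F(pi/12) - F(0) = (11*sqrt(2)/36 + sqrt(6)/4) - (8/9) = -8/9 + 11*sqrt(2)/36 + sqrt(6)/4.

-8/9 + 11*sqrt(2)/36 + sqrt(6)/4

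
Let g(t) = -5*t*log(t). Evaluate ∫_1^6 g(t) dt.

Integrate by parts once (u = ln t, dv = -5*t dt).
An antiderivative is F(t) = -5*t**2*(2*log(t) - 1)/4.
Then F(6) - F(1) = (-90*log(3) - 90*log(2) + 45) - (5/4) = -90*log(3) - 90*log(2) + 175/4.

-90*log(3) - 90*log(2) + 175/4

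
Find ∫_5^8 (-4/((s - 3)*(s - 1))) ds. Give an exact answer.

Factor the denominator: s**2 - 4*s + 3 = (s - 1)(s - 3).
Partial fractions: -4/((s - 3)*(s - 1)) = 2/(s - 1) - 2/(s - 3).
An antiderivative is F(s) = -2*log(s - 3) + 2*log(s - 1).
Then F(8) - F(5) = (log(49/25)) - (log(4)) = log(49/100).

log(49/100)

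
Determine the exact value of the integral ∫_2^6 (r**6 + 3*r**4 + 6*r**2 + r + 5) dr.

By the power rule, an antiderivative is F(r) = r**7/7 + 3*r**5/5 + 2*r**3 + r**2/2 + 5*r.
Then F(6) - F(2) = (1579776/35) - (2292/35) = 1577484/35.

1577484/35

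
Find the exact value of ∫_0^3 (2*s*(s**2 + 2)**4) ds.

161019/5

Let u = s**2 + 2, so du = 2*s ds. When s = 0, u = 2; when s = 3, u = 11.
The integral becomes ∫ u**4 du from 2 to 11, with antiderivative u**5/5.
Back in s: F(s) = (s**2 + 2)**5/5.
Then F(3) - F(0) = (161051/5) - (32/5) = 161019/5.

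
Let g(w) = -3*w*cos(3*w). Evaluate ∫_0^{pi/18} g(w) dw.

Integrate by parts once (u = w, dv = -3*cos(3*w) dw).
An antiderivative is F(w) = -w*sin(3*w) - cos(3*w)/3.
Then F(pi/18) - F(0) = (-sqrt(3)/6 - pi/36) - (-1/3) = -sqrt(3)/6 - pi/36 + 1/3.

-sqrt(3)/6 - pi/36 + 1/3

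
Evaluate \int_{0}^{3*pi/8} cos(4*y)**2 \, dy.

Use the identity cos^2(4*y) = (1 + cos(8*y))/2.
An antiderivative is F(y) = y/2 + sin(8*y)/16.
Then F(3*pi/8) - F(0) = (3*pi/16) - (0) = 3*pi/16.

3*pi/16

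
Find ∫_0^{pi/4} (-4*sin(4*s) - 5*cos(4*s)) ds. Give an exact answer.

An antiderivative is F(s) = -5*sin(4*s)/4 + cos(4*s).
Then F(pi/4) - F(0) = (-1) - (1) = -2.

-2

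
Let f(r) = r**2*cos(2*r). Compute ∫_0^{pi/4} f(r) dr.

Integrate by parts twice (u = r^2, dv = cos(2*r) dr).
An antiderivative is F(r) = r**2*sin(2*r)/2 + r*cos(2*r)/2 - sin(2*r)/4.
Then F(pi/4) - F(0) = (-1/4 + pi**2/32) - (0) = -1/4 + pi**2/32.

-1/4 + pi**2/32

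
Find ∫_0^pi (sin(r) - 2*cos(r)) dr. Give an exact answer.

2

An antiderivative is F(r) = -2*sin(r) - cos(r).
Then F(pi) - F(0) = (1) - (-1) = 2.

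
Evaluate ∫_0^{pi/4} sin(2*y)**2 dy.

Use the identity sin^2(2*y) = (1 - cos(4*y))/2.
An antiderivative is F(y) = y/2 - sin(4*y)/8.
Then F(pi/4) - F(0) = (pi/8) - (0) = pi/8.

pi/8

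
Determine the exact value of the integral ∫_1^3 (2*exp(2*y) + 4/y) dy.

An antiderivative is F(y) = exp(2*y) + 4*log(y).
Then F(3) - F(1) = (log(81) + exp(6)) - (exp(2)) = -exp(2) + log(81) + exp(6).

-exp(2) + log(81) + exp(6)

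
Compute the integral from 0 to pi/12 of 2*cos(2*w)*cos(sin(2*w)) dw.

Let u = sin(2*w), so du = 2*cos(2*w) dw. When w = 0, u = 0; when w = pi/12, u = 1/2.
The integral becomes ∫ cos(u) du from 0 to 1/2, with antiderivative sin(u).
Back in w: F(w) = sin(sin(2*w)).
Then F(pi/12) - F(0) = (sin(1/2)) - (0) = sin(1/2).

sin(1/2)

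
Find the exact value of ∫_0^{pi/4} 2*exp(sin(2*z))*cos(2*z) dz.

-1 + E

Let u = sin(2*z), so du = 2*cos(2*z) dz. When z = 0, u = 0; when z = pi/4, u = 1.
The integral becomes ∫ exp(u) du from 0 to 1, with antiderivative exp(u).
Back in z: F(z) = exp(sin(2*z)).
Then F(pi/4) - F(0) = (E) - (1) = -1 + E.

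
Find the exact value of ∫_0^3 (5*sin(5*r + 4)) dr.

-cos(19) + cos(4)

Let u = 5*r + 4, so du = 5 dr. When r = 0, u = 4; when r = 3, u = 19.
The integral becomes ∫ sin(u) du from 4 to 19, with antiderivative -cos(u).
Back in r: F(r) = -cos(5*r + 4).
Then F(3) - F(0) = (-cos(19)) - (-cos(4)) = -cos(19) + cos(4).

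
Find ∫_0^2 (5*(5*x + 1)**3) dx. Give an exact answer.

Let u = 5*x + 1, so du = 5 dx. When x = 0, u = 1; when x = 2, u = 11.
The integral becomes ∫ u**3 du from 1 to 11, with antiderivative u**4/4.
Back in x: F(x) = (5*x + 1)**4/4.
Then F(2) - F(0) = (14641/4) - (1/4) = 3660.

3660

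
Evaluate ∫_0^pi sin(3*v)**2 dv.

Use the identity sin^2(3*v) = (1 - cos(6*v))/2.
An antiderivative is F(v) = v/2 - sin(6*v)/12.
Then F(pi) - F(0) = (pi/2) - (0) = pi/2.

pi/2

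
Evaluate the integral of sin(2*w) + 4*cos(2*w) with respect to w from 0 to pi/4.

An antiderivative is F(w) = 2*sin(2*w) - cos(2*w)/2.
Then F(pi/4) - F(0) = (2) - (-1/2) = 5/2.

5/2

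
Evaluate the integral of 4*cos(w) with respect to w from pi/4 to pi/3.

-2*sqrt(2) + 2*sqrt(3)

An antiderivative is F(w) = 4*sin(w).
Then F(pi/3) - F(pi/4) = (2*sqrt(3)) - (2*sqrt(2)) = -2*sqrt(2) + 2*sqrt(3).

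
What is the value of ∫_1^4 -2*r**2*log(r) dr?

Integrate by parts once (u = ln r, dv = -2*r**2 dr).
An antiderivative is F(r) = -2*r**3*(3*log(r) - 1)/9.
Then F(4) - F(1) = (128/9 - 256*log(2)/3) - (2/9) = 14 - 256*log(2)/3.

14 - 256*log(2)/3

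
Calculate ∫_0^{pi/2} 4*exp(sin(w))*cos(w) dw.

Let u = sin(w), so du = cos(w) dw. When w = 0, u = 0; when w = pi/2, u = 1.
The integral becomes 4·∫ exp(u) du from 0 to 1, with antiderivative 4*exp(u).
Back in w: F(w) = 4*exp(sin(w)).
Then F(pi/2) - F(0) = (4*E) - (4) = -4 + 4*E.

-4 + 4*E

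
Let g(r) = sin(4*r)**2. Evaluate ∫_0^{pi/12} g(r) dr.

Use the identity sin^2(4*r) = (1 - cos(8*r))/2.
An antiderivative is F(r) = r/2 - sin(8*r)/16.
Then F(pi/12) - F(0) = (-sqrt(3)/32 + pi/24) - (0) = -sqrt(3)/32 + pi/24.

-sqrt(3)/32 + pi/24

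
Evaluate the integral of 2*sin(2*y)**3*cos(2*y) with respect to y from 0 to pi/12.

Let u = sin(2*y), so du = 2*cos(2*y) dy. When y = 0, u = 0; when y = pi/12, u = 1/2.
The integral becomes ∫ u**3 du from 0 to 1/2, with antiderivative u**4/4.
Back in y: F(y) = sin(2*y)**4/4.
Then F(pi/12) - F(0) = (1/64) - (0) = 1/64.

1/64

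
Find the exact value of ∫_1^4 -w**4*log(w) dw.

Integrate by parts once (u = ln w, dv = -w**4 dw).
An antiderivative is F(w) = -w**5*(5*log(w) - 1)/25.
Then F(4) - F(1) = (1024/25 - 2048*log(2)/5) - (1/25) = 1023/25 - 2048*log(2)/5.

1023/25 - 2048*log(2)/5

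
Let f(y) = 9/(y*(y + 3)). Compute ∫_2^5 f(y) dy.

Factor the denominator: y**2 + 3*y = (y + 3)y.
Partial fractions: 9/(y*(y + 3)) = -3/(y + 3) + 3/y.
An antiderivative is F(y) = 3*log(y) - 3*log(y + 3).
Then F(5) - F(2) = (-9*log(2) + 3*log(5)) - (-3*log(5) + 3*log(2)) = -12*log(2) + 6*log(5).

-12*log(2) + 6*log(5)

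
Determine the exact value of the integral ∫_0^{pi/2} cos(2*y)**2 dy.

pi/4

Use the identity cos^2(2*y) = (1 + cos(4*y))/2.
An antiderivative is F(y) = y/2 + sin(4*y)/8.
Then F(pi/2) - F(0) = (pi/4) - (0) = pi/4.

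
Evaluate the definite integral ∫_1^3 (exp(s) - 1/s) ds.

-exp(1) - log(3) + exp(3)

An antiderivative is F(s) = exp(s) - log(s).
Then F(3) - F(1) = (-log(3) + exp(3)) - (exp(1)) = -exp(1) - log(3) + exp(3).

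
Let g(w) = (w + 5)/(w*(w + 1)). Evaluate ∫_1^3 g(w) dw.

Factor the denominator: w**2 + w = (w + 1)w.
Partial fractions: (w + 5)/(w*(w + 1)) = -4/(w + 1) + 5/w.
An antiderivative is F(w) = 5*log(w) - 4*log(w + 1).
Then F(3) - F(1) = (-8*log(2) + 5*log(3)) - (-log(16)) = -4*log(2) + 5*log(3).

-4*log(2) + 5*log(3)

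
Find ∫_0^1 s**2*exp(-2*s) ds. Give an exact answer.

Integrate by parts twice (u = s^2, dv = exp(-2*s) ds).
An antiderivative is F(s) = (-2*s**2 - 2*s - 1)*exp(-2*s)/4.
Then F(1) - F(0) = (-5*exp(-2)/4) - (-1/4) = (-5 + exp(2))*exp(-2)/4.

(-5 + exp(2))*exp(-2)/4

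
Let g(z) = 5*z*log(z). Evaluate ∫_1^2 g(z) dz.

-15/4 + 10*log(2)

Integrate by parts once (u = ln z, dv = 5*z dz).
An antiderivative is F(z) = 5*z**2*(2*log(z) - 1)/4.
Then F(2) - F(1) = (-5 + 10*log(2)) - (-5/4) = -15/4 + 10*log(2).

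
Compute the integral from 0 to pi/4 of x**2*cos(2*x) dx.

Integrate by parts twice (u = x^2, dv = cos(2*x) dx).
An antiderivative is F(x) = x**2*sin(2*x)/2 + x*cos(2*x)/2 - sin(2*x)/4.
Then F(pi/4) - F(0) = (-1/4 + pi**2/32) - (0) = -1/4 + pi**2/32.

-1/4 + pi**2/32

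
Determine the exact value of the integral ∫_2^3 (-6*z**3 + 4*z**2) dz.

By the power rule, an antiderivative is F(z) = -3*z**4/2 + 4*z**3/3.
Then F(3) - F(2) = (-171/2) - (-40/3) = -433/6.

-433/6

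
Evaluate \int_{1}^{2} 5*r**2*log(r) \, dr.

-35/9 + 40*log(2)/3

Integrate by parts once (u = ln r, dv = 5*r**2 dr).
An antiderivative is F(r) = 5*r**3*(3*log(r) - 1)/9.
Then F(2) - F(1) = (-40/9 + 40*log(2)/3) - (-5/9) = -35/9 + 40*log(2)/3.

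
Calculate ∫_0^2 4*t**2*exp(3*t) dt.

-8/27 + 104*exp(6)/27

Integrate by parts twice (u = t^2, dv = 4*exp(3*t) dt).
An antiderivative is F(t) = (36*t**2 - 24*t + 8)*exp(3*t)/27.
Then F(2) - F(0) = (104*exp(6)/27) - (8/27) = -8/27 + 104*exp(6)/27.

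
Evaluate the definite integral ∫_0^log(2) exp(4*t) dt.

15/4

Let u = exp(t), so du = exp(t) dt. When t = 0, u = 1; when t = log(2), u = 2.
The integral becomes ∫ u**3 du from 1 to 2, with antiderivative u**4/4.
Back in t: F(t) = exp(4*t)/4.
Then F(log(2)) - F(0) = (4) - (1/4) = 15/4.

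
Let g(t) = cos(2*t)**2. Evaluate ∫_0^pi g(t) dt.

pi/2

Use the identity cos^2(2*t) = (1 + cos(4*t))/2.
An antiderivative is F(t) = t/2 + sin(4*t)/8.
Then F(pi) - F(0) = (pi/2) - (0) = pi/2.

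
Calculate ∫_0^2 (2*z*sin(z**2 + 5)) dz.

cos(5) - cos(9)

Let u = z**2 + 5, so du = 2*z dz. When z = 0, u = 5; when z = 2, u = 9.
The integral becomes ∫ sin(u) du from 5 to 9, with antiderivative -cos(u).
Back in z: F(z) = -cos(z**2 + 5).
Then F(2) - F(0) = (-cos(9)) - (-cos(5)) = cos(5) - cos(9).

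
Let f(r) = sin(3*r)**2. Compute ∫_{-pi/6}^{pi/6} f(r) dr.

pi/6

Use the identity sin^2(3*r) = (1 - cos(6*r))/2.
An antiderivative is F(r) = r/2 - sin(6*r)/12.
Then F(pi/6) - F(-pi/6) = (pi/12) - (-pi/12) = pi/6.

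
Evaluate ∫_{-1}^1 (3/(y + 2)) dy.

log(27)

An antiderivative is F(y) = 3*log(y + 2).
Then F(1) - F(-1) = (log(27)) - (0) = log(27).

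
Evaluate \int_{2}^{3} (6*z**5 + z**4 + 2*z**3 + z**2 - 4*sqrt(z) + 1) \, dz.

-8*sqrt(3) + 16*sqrt(2)/3 + 22411/30

By the power rule, an antiderivative is F(z) = z**6 + z**5/5 + z**4/2 - 8*z**(3/2)/3 + z**3/3 + z.
Then F(3) - F(2) = (8301/10 - 8*sqrt(3)) - (1246/15 - 16*sqrt(2)/3) = -8*sqrt(3) + 16*sqrt(2)/3 + 22411/30.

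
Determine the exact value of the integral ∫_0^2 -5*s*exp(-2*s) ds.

-5/4 + 25*exp(-4)/4

Integrate by parts once (u = s, dv = -5*exp(-2*s) ds).
An antiderivative is F(s) = (10*s + 5)*exp(-2*s)/4.
Then F(2) - F(0) = (25*exp(-4)/4) - (5/4) = -5/4 + 25*exp(-4)/4.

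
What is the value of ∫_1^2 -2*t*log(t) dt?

3/2 - log(16)

Integrate by parts once (u = ln t, dv = -2*t dt).
An antiderivative is F(t) = -t**2*(2*log(t) - 1)/2.
Then F(2) - F(1) = (2 - log(16)) - (1/2) = 3/2 - log(16).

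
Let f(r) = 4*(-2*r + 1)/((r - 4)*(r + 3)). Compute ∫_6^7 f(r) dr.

-4*log(5) + 4*log(3)

Factor the denominator: r**2 - r - 12 = (r + 3)(r - 4).
Partial fractions: 4*(-2*r + 1)/((r - 4)*(r + 3)) = -4/(r + 3) - 4/(r - 4).
An antiderivative is F(r) = -4*log(r - 4) - 4*log(r + 3).
Then F(7) - F(6) = (-4*log(5) - 4*log(3) - 4*log(2)) - (-8*log(3) - 4*log(2)) = -4*log(5) + 4*log(3).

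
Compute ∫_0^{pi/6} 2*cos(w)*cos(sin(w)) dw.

2*sin(1/2)

Let u = sin(w), so du = cos(w) dw. When w = 0, u = 0; when w = pi/6, u = 1/2.
The integral becomes 2·∫ cos(u) du from 0 to 1/2, with antiderivative 2*sin(u).
Back in w: F(w) = 2*sin(sin(w)).
Then F(pi/6) - F(0) = (2*sin(1/2)) - (0) = 2*sin(1/2).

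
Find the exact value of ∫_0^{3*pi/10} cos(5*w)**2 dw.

Use the identity cos^2(5*w) = (1 + cos(10*w))/2.
An antiderivative is F(w) = w/2 + sin(10*w)/20.
Then F(3*pi/10) - F(0) = (3*pi/20) - (0) = 3*pi/20.

3*pi/20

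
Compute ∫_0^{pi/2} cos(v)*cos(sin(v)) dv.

Let u = sin(v), so du = cos(v) dv. When v = 0, u = 0; when v = pi/2, u = 1.
The integral becomes ∫ cos(u) du from 0 to 1, with antiderivative sin(u).
Back in v: F(v) = sin(sin(v)).
Then F(pi/2) - F(0) = (sin(1)) - (0) = sin(1).

sin(1)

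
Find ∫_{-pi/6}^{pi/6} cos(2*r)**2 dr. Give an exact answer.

Use the identity cos^2(2*r) = (1 + cos(4*r))/2.
An antiderivative is F(r) = r/2 + sin(4*r)/8.
Then F(pi/6) - F(-pi/6) = (sqrt(3)/16 + pi/12) - (-pi/12 - sqrt(3)/16) = sqrt(3)/8 + pi/6.

sqrt(3)/8 + pi/6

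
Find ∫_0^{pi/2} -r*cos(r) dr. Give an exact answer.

1 - pi/2

Integrate by parts once (u = r, dv = -cos(r) dr).
An antiderivative is F(r) = -r*sin(r) - cos(r).
Then F(pi/2) - F(0) = (-pi/2) - (-1) = 1 - pi/2.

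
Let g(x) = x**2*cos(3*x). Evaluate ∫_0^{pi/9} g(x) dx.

-sqrt(3)/27 + sqrt(3)*pi**2/486 + pi/81

Integrate by parts twice (u = x^2, dv = cos(3*x) dx).
An antiderivative is F(x) = x**2*sin(3*x)/3 + 2*x*cos(3*x)/9 - 2*sin(3*x)/27.
Then F(pi/9) - F(0) = (-sqrt(3)/27 + sqrt(3)*pi**2/486 + pi/81) - (0) = -sqrt(3)/27 + sqrt(3)*pi**2/486 + pi/81.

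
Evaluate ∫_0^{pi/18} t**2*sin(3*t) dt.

-2/27 - sqrt(3)*pi**2/1944 + pi/162 + sqrt(3)/27

Integrate by parts twice (u = t^2, dv = sin(3*t) dt).
An antiderivative is F(t) = -t**2*cos(3*t)/3 + 2*t*sin(3*t)/9 + 2*cos(3*t)/27.
Then F(pi/18) - F(0) = (-sqrt(3)*pi**2/1944 + pi/162 + sqrt(3)/27) - (2/27) = -2/27 - sqrt(3)*pi**2/1944 + pi/162 + sqrt(3)/27.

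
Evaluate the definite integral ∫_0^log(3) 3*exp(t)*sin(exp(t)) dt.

Let u = exp(t), so du = exp(t) dt. When t = 0, u = 1; when t = log(3), u = 3.
The integral becomes 3·∫ sin(u) du from 1 to 3, with antiderivative -3*cos(u).
Back in t: F(t) = -3*cos(exp(t)).
Then F(log(3)) - F(0) = (-3*cos(3)) - (-3*cos(1)) = 3*cos(1) - 3*cos(3).

3*cos(1) - 3*cos(3)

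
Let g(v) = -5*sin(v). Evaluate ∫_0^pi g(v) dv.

An antiderivative is F(v) = 5*cos(v).
Then F(pi) - F(0) = (-5) - (5) = -10.

-10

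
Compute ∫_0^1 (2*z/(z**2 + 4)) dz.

log(5/4)

Let u = z**2 + 4, so du = 2*z dz. When z = 0, u = 4; when z = 1, u = 5.
The integral becomes ∫ 1/u du from 4 to 5, with antiderivative log(u).
Back in z: F(z) = log(z**2 + 4).
Then F(1) - F(0) = (log(5)) - (log(4)) = log(5/4).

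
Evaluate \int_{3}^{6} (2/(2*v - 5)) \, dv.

An antiderivative is F(v) = log(2*v - 5).
Then F(6) - F(3) = (log(7)) - (0) = log(7).

log(7)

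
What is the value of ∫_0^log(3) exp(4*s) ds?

20

Let u = exp(s), so du = exp(s) ds. When s = 0, u = 1; when s = log(3), u = 3.
The integral becomes ∫ u**3 du from 1 to 3, with antiderivative u**4/4.
Back in s: F(s) = exp(4*s)/4.
Then F(log(3)) - F(0) = (81/4) - (1/4) = 20.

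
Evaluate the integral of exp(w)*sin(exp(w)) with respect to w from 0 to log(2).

Let u = exp(w), so du = exp(w) dw. When w = 0, u = 1; when w = log(2), u = 2.
The integral becomes ∫ sin(u) du from 1 to 2, with antiderivative -cos(u).
Back in w: F(w) = -cos(exp(w)).
Then F(log(2)) - F(0) = (-cos(2)) - (-cos(1)) = -cos(2) + cos(1).

-cos(2) + cos(1)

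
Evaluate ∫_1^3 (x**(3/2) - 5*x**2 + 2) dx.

By the power rule, an antiderivative is F(x) = 2*x**(5/2)/5 - 5*x**3/3 + 2*x.
Then F(3) - F(1) = (-39 + 18*sqrt(3)/5) - (11/15) = -596/15 + 18*sqrt(3)/5.

-596/15 + 18*sqrt(3)/5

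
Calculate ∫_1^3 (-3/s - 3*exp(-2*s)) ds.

-3*log(3) - 3*exp(-2)/2 + 3*exp(-6)/2

An antiderivative is F(s) = -3*log(s) + 3*exp(-2*s)/2.
Then F(3) - F(1) = (-3*log(3) + 3*exp(-6)/2) - (3*exp(-2)/2) = -3*log(3) - 3*exp(-2)/2 + 3*exp(-6)/2.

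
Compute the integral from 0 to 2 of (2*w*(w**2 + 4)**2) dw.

Let u = w**2 + 4, so du = 2*w dw. When w = 0, u = 4; when w = 2, u = 8.
The integral becomes ∫ u**2 du from 4 to 8, with antiderivative u**3/3.
Back in w: F(w) = (w**2 + 4)**3/3.
Then F(2) - F(0) = (512/3) - (64/3) = 448/3.

448/3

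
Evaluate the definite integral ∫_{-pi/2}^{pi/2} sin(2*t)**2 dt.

Use the identity sin^2(2*t) = (1 - cos(4*t))/2.
An antiderivative is F(t) = t/2 - sin(4*t)/8.
Then F(pi/2) - F(-pi/2) = (pi/4) - (-pi/4) = pi/2.

pi/2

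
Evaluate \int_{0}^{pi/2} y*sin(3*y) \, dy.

-1/9

Integrate by parts once (u = y, dv = sin(3*y) dy).
An antiderivative is F(y) = -y*cos(3*y)/3 + sin(3*y)/9.
Then F(pi/2) - F(0) = (-1/9) - (0) = -1/9.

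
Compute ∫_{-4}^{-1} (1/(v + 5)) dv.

log(4)

An antiderivative is F(v) = log(v + 5).
Then F(-1) - F(-4) = (log(4)) - (0) = log(4).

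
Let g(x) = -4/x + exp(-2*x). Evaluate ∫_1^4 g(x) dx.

An antiderivative is F(x) = -4*log(x) - exp(-2*x)/2.
Then F(4) - F(1) = (-8*log(2) - exp(-8)/2) - (-exp(-2)/2) = (-16*exp(8)*log(2) - 1 + exp(6))*exp(-8)/2.

(-16*exp(8)*log(2) - 1 + exp(6))*exp(-8)/2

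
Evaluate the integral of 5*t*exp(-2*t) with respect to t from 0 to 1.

Integrate by parts once (u = t, dv = 5*exp(-2*t) dt).
An antiderivative is F(t) = (-10*t - 5)*exp(-2*t)/4.
Then F(1) - F(0) = (-15*exp(-2)/4) - (-5/4) = 5/4 - 15*exp(-2)/4.

5/4 - 15*exp(-2)/4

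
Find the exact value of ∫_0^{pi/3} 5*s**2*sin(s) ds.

Integrate by parts twice (u = s^2, dv = 5*sin(s) ds).
An antiderivative is F(s) = -5*s**2*cos(s) + 10*s*sin(s) + 10*cos(s).
Then F(pi/3) - F(0) = (-5*pi**2/18 + 5 + 5*sqrt(3)*pi/3) - (10) = -5 - 5*pi**2/18 + 5*sqrt(3)*pi/3.

-5 - 5*pi**2/18 + 5*sqrt(3)*pi/3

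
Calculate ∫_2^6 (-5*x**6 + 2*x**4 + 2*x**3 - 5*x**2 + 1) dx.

By the power rule, an antiderivative is F(x) = -5*x**7/7 + 2*x**5/5 + x**4/2 - 5*x**3/3 + x.
Then F(6) - F(2) = (-6879246/35) - (-8606/105) = -20629132/105.

-20629132/105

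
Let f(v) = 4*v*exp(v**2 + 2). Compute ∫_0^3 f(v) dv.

Let u = v**2 + 2, so du = 2*v dv. When v = 0, u = 2; when v = 3, u = 11.
The integral becomes 2·∫ exp(u) du from 2 to 11, with antiderivative 2*exp(u).
Back in v: F(v) = 2*exp(v**2 + 2).
Then F(3) - F(0) = (2*exp(11)) - (2*exp(2)) = -2*(1 - exp(9))*exp(2).

-2*(1 - exp(9))*exp(2)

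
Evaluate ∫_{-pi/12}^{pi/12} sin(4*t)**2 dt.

Use the identity sin^2(4*t) = (1 - cos(8*t))/2.
An antiderivative is F(t) = t/2 - sin(8*t)/16.
Then F(pi/12) - F(-pi/12) = (-sqrt(3)/32 + pi/24) - (-pi/24 + sqrt(3)/32) = -sqrt(3)/16 + pi/12.

-sqrt(3)/16 + pi/12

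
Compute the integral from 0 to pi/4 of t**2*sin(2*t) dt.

Integrate by parts twice (u = t^2, dv = sin(2*t) dt).
An antiderivative is F(t) = -t**2*cos(2*t)/2 + t*sin(2*t)/2 + cos(2*t)/4.
Then F(pi/4) - F(0) = (pi/8) - (1/4) = -1/4 + pi/8.

-1/4 + pi/8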